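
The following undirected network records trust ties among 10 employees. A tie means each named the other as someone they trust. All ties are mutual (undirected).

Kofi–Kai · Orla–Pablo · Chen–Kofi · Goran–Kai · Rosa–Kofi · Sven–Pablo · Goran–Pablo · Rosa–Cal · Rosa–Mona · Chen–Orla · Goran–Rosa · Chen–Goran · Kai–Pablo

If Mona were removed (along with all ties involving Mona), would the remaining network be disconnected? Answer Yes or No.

No

Even without Mona, every remaining node can still reach every other (the residual graph is connected), so Mona is not a cut vertex.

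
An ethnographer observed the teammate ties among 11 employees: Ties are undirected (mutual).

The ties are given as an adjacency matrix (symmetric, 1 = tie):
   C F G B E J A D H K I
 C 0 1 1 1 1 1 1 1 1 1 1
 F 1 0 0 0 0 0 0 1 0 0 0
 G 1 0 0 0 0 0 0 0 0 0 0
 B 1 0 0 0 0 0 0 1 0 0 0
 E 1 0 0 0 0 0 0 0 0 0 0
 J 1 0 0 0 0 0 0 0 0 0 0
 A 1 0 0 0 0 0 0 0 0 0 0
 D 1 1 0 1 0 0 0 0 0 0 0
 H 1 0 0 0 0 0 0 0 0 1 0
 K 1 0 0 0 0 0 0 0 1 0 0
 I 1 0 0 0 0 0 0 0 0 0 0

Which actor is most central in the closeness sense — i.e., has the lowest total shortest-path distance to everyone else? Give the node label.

C

Farness (sum of distances to all others) for each node — A:19, B:18, C:10, D:17, E:19, F:18, G:19, H:18, I:19, J:19, K:18.
The smallest farness is 10, for C, so C has the highest closeness.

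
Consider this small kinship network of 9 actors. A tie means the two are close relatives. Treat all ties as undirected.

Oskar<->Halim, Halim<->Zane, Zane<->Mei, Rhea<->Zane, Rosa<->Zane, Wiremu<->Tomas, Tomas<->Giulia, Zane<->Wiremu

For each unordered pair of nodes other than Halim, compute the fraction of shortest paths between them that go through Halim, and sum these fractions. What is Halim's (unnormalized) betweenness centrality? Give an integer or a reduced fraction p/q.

7

Pairs whose geodesics pass through Halim — Rhea–Oskar: 1; Wiremu–Oskar: 1; Zane–Oskar: 1; Tomas–Oskar: 1; Mei–Oskar: 1; Giulia–Oskar: 1; Rosa–Oskar: 1.
All other pairs contribute 0.
Summing the contributions gives betweenness(Halim) = 7.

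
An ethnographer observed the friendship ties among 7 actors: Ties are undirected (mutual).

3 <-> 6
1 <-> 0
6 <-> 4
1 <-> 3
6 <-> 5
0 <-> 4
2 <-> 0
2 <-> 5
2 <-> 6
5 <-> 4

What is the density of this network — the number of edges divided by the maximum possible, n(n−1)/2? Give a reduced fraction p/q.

10/21

There are 10 edges and 7 nodes, so the maximum possible is C(7,2) = 21.
Density = 10/21.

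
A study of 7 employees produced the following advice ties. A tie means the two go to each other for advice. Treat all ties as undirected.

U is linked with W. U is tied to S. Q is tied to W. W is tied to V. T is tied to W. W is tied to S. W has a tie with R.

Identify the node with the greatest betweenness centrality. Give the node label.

W

Unnormalized betweenness of each node: Q:0, R:0, S:0, T:0, U:0, V:0, W:14.
W has the largest value, 14, making it the main broker — the node through which the most shortest paths run.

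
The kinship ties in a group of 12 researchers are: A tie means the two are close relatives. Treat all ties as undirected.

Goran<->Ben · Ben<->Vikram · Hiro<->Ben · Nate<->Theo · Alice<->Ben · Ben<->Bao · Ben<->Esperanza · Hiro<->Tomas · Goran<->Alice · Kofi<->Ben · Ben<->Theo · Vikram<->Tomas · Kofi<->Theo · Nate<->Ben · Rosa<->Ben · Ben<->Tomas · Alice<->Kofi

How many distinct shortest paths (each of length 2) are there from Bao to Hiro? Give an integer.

1

The shortest distance is 2, and the only length-2 path is Bao–Ben–Hiro. So there is exactly 1 shortest path.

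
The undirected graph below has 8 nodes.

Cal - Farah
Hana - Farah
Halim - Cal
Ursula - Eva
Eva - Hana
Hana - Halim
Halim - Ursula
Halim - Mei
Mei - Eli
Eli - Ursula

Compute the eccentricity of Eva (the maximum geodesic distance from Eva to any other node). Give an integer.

Distances from Eva: Cal:3, Eli:2, Farah:2, Halim:2, Hana:1, Mei:3, Ursula:1.
The largest is 3 (to Cal and Mei), so the eccentricity of Eva is 3.

3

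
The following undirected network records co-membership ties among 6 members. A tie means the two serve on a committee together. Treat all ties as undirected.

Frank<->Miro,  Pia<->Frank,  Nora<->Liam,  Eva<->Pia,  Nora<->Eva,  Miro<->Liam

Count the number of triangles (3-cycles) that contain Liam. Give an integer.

Liam's neighbors are Miro and Nora, but none of them are tied to each other, so no triangle contains Liam.

0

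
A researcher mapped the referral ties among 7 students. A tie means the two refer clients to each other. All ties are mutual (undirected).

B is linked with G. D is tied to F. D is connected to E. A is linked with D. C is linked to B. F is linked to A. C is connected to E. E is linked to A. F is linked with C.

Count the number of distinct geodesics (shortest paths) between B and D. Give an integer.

2

The shortest distance is 3. The length-3 paths are: B–C–E–D; B–C–F–D.
That gives 2 distinct shortest paths.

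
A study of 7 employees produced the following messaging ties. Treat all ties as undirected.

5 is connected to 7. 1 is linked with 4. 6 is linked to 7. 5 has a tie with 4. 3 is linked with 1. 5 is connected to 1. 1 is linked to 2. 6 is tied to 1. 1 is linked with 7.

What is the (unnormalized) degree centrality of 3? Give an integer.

1

3 is directly tied to 1. That is 1 neighbor, so the degree of 3 is 1.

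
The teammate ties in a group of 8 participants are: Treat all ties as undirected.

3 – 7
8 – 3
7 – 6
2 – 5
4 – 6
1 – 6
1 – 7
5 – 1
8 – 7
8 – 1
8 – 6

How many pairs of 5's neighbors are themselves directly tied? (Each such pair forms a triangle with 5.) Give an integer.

5's neighbors are 1 and 2, but none of them are tied to each other, so no triangle contains 5.

0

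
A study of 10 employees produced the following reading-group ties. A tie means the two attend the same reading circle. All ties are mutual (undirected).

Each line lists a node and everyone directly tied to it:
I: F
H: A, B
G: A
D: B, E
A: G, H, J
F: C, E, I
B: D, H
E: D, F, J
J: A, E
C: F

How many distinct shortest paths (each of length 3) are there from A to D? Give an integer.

2

The shortest distance is 3. The length-3 paths are: A–J–E–D; A–H–B–D.
That gives 2 distinct shortest paths.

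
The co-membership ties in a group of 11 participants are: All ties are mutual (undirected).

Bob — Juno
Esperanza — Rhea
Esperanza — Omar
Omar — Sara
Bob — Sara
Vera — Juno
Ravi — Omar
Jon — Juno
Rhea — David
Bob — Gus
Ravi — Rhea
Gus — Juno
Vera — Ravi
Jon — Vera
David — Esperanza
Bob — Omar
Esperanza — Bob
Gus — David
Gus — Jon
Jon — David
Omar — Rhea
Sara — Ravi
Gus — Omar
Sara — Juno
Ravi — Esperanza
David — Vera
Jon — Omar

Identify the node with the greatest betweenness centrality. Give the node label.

Omar

Unnormalized betweenness of each node: Bob:157/60, David:52/15, Esperanza:34/15, Gus:127/60, Jon:61/30, Juno:13/4, Omar:69/10, Ravi:197/60, Rhea:3/4, Sara:77/60, Vera:61/30.
Omar has the largest value, 69/10, making it the main broker — the node through which the most shortest paths run.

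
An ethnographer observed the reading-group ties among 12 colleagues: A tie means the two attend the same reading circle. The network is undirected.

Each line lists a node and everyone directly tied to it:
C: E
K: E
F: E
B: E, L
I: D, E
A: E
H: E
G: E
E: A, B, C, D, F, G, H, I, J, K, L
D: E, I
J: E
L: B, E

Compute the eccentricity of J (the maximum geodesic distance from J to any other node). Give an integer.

Distances from J: A:2, B:2, C:2, D:2, E:1, F:2, G:2, H:2, I:2, K:2, L:2.
The largest is 2 (to B, I, A, C, K, H, D, L, F, and G), so the eccentricity of J is 2.

2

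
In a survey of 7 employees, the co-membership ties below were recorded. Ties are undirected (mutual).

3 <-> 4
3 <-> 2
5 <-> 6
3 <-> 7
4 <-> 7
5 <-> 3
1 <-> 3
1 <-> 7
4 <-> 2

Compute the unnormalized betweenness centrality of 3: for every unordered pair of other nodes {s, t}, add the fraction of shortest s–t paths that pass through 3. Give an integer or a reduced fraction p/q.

Pairs whose geodesics pass through 3 — 4–1: 1/2; 4–6: 1; 4–5: 1; 2–1: 1; 2–7: 1/2; 2–6: 1; 2–5: 1; 1–6: 1; 1–5: 1; 7–6: 1; 7–5: 1.
All other pairs contribute 0.
Summing the contributions gives betweenness(3) = 10.

10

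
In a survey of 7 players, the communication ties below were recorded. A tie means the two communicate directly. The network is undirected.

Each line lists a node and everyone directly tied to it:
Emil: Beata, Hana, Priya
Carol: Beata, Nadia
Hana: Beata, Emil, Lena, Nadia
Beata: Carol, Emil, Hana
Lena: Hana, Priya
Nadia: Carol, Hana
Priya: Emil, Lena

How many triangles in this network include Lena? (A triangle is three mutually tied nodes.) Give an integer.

0

Lena's neighbors are Hana and Priya, but none of them are tied to each other, so no triangle contains Lena.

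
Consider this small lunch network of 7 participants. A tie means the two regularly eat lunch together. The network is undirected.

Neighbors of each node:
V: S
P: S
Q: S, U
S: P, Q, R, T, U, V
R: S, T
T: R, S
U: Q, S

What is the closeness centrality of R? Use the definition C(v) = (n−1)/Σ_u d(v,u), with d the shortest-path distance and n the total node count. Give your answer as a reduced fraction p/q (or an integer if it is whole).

Distances from R: P:2, Q:2, S:1, T:1, U:2, V:2. Sum = 10.
n = 7, so closeness = 6/10 = 3/5.

3/5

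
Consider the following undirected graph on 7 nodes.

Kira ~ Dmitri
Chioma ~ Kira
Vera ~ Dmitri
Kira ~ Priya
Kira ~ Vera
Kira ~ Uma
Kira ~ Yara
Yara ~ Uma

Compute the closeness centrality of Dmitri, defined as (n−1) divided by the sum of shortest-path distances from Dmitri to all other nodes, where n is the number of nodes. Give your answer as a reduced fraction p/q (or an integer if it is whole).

Distances from Dmitri: Chioma:2, Kira:1, Priya:2, Uma:2, Vera:1, Yara:2. Sum = 10.
n = 7, so closeness = 6/10 = 3/5.

3/5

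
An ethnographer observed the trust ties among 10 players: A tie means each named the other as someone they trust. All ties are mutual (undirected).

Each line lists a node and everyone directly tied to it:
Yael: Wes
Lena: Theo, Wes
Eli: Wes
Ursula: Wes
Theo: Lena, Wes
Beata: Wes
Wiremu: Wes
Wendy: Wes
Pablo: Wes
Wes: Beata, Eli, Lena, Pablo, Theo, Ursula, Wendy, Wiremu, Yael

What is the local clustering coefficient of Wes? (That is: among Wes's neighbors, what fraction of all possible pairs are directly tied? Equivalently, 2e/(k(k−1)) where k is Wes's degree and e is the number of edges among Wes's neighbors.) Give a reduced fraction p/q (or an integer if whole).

Wes's neighbors: Beata, Eli, Lena, Pablo, Theo, Ursula, Wendy, Wiremu, and Yael (k = 9).
Possible neighbor pairs: C(9,2) = 36. Edges among them: Lena–Theo → e = 1.
Clustering(Wes) = 1/36.

1/36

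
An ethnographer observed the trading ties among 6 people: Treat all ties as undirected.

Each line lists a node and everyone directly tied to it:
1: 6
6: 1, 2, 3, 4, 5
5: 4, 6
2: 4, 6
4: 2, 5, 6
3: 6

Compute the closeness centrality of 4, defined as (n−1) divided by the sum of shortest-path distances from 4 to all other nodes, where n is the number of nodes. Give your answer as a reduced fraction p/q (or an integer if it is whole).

5/7

Distances from 4: 1:2, 2:1, 3:2, 5:1, 6:1. Sum = 7.
n = 6, so closeness = 5/7.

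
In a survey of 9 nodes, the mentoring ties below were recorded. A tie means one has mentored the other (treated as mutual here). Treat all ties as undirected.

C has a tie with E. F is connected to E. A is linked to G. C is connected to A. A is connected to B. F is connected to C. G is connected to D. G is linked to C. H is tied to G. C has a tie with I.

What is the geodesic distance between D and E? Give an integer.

3

One shortest route is D – G – C – E, which uses 3 edges, and at distance 2 from D we only reach {A, C, H}, which does not include E. So d(D,E) = 3.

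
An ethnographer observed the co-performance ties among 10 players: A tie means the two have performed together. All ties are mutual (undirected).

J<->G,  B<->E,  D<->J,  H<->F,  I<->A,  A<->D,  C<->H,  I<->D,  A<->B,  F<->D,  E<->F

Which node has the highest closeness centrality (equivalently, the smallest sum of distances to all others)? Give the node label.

Farness (sum of distances to all others) for each node — A:19, B:22, C:30, D:15, E:21, F:16, G:29, H:22, I:21, J:21.
The smallest farness is 15, for D, so D has the highest closeness.

D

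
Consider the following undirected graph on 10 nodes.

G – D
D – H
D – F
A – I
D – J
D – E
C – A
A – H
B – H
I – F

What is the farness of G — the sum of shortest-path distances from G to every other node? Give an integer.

Distances from G: A:3, B:3, C:4, D:1, E:2, F:2, H:2, I:3, J:2.
Sum = 3 + 3 + 4 + 1 + 2 + 2 + 2 + 3 + 2 = 22.

22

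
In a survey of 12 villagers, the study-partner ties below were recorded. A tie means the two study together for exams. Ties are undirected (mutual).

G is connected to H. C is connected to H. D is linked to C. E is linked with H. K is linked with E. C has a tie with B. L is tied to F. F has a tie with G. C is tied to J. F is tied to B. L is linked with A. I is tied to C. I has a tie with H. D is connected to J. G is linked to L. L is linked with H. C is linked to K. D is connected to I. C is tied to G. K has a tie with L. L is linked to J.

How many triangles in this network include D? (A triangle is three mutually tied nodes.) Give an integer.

2

D's neighbors: C, I, and J.
Neighbor pairs that are themselves tied: D–C–I; D–C–J. Each forms one triangle with D, for 2 in total.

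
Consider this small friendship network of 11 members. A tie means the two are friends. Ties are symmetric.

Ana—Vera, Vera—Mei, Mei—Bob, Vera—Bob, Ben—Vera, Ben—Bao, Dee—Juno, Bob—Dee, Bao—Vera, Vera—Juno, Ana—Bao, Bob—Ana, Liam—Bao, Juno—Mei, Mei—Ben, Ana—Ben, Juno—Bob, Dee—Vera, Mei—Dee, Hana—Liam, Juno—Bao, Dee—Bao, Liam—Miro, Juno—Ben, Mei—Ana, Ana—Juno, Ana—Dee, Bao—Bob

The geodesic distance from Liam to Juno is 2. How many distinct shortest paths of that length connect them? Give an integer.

1

The shortest distance is 2, and the only length-2 path is Liam–Bao–Juno. So there is exactly 1 shortest path.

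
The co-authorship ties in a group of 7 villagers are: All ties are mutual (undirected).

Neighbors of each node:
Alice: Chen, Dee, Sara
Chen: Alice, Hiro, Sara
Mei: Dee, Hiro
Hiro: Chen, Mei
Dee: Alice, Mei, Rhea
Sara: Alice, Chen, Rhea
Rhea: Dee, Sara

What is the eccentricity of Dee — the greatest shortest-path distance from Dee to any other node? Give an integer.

Distances from Dee: Alice:1, Chen:2, Hiro:2, Mei:1, Rhea:1, Sara:2.
The largest is 2 (to Hiro, Sara, and Chen), so the eccentricity of Dee is 2.

2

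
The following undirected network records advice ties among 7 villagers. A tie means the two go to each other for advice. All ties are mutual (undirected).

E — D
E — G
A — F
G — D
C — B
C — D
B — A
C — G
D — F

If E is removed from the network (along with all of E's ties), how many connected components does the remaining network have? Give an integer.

1

E's neighbors (D and G) remain reachable from one another through other ties, so the rest of the network stays in one piece.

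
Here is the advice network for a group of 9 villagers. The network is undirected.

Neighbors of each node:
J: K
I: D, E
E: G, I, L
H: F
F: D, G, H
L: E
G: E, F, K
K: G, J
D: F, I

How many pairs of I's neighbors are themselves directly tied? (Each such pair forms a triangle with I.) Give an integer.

I's neighbors are D and E, but none of them are tied to each other, so no triangle contains I.

0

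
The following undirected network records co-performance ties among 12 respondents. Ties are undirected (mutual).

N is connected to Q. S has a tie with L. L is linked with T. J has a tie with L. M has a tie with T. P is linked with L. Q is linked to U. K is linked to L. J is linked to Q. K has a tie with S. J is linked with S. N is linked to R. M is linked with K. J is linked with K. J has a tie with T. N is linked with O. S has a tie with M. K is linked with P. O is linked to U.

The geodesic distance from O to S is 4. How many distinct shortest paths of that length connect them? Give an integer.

The shortest distance is 4. The length-4 paths are: O–U–Q–J–S; O–N–Q–J–S.
That gives 2 distinct shortest paths.

2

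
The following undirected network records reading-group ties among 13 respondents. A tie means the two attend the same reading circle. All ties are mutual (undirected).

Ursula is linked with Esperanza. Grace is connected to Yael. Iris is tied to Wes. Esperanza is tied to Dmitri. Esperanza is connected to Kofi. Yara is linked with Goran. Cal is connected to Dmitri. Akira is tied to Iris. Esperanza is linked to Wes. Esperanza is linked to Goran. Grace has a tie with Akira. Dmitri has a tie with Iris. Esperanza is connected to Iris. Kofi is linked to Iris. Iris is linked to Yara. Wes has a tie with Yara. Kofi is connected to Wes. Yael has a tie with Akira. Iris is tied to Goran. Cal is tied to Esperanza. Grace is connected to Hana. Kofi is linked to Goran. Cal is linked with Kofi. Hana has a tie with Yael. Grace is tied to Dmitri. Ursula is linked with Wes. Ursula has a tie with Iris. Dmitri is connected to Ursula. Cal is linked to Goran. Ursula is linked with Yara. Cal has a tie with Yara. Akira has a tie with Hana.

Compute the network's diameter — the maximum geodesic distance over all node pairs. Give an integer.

3

Eccentricity of each node (its greatest distance to any other): Akira:3, Cal:3, Dmitri:2, Esperanza:3, Goran:3, Grace:3, Hana:3, Iris:2, Kofi:3, Ursula:3, Wes:3, Yael:3, Yara:3.
The maximum eccentricity is 3, realized for instance by the pair Kofi–Grace via Kofi – Esperanza – Dmitri – Grace. So the diameter is 3.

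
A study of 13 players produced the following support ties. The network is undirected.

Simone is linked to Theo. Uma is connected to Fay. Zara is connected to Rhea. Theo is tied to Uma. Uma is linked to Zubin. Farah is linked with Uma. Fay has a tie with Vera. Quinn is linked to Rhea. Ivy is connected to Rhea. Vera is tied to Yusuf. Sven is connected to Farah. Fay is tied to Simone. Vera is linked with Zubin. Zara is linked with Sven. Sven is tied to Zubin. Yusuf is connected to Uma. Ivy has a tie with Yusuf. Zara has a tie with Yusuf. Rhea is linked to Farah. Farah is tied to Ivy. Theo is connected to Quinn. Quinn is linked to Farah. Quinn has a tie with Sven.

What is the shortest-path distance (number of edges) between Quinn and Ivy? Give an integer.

One shortest route is Quinn – Farah – Ivy, which uses 2 edges, and Quinn and Ivy are not directly tied, so nothing shorter exists. So d(Quinn,Ivy) = 2.

2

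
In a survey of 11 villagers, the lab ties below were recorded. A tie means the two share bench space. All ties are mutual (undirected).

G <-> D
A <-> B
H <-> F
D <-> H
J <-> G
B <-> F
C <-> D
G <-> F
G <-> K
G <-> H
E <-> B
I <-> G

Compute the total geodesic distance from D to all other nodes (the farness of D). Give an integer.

22

Distances from D: A:4, B:3, C:1, E:4, F:2, G:1, H:1, I:2, J:2, K:2.
Sum = 4 + 3 + 1 + 4 + 2 + 1 + 1 + 2 + 2 + 2 = 22.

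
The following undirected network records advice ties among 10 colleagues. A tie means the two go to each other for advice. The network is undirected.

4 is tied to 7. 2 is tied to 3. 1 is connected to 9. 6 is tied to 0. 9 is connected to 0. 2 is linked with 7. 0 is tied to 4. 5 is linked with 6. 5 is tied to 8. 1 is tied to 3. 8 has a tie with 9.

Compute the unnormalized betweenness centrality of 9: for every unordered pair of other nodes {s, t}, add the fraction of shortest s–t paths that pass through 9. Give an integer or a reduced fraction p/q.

Pairs whose geodesics pass through 9 — 7–8: 1; 2–8: 1; 2–5: 1/2; 3–8: 1; 3–5: 1; 3–6: 1; 3–0: 1; 1–8: 1; 1–5: 1; 1–6: 1; 1–0: 1; 1–4: 1; 8–0: 1; 8–4: 1.
All other pairs contribute 0.
Summing the contributions gives betweenness(9) = 27/2.

27/2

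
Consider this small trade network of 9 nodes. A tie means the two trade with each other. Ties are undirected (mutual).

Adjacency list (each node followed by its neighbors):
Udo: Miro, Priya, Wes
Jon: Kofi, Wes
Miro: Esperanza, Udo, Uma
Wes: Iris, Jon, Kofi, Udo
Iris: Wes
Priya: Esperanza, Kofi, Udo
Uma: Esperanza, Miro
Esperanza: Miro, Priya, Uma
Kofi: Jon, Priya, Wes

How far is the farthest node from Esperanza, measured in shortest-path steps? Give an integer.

4

Distances from Esperanza: Iris:4, Jon:3, Kofi:2, Miro:1, Priya:1, Udo:2, Uma:1, Wes:3.
The largest is 4 (to Iris), so the eccentricity of Esperanza is 4.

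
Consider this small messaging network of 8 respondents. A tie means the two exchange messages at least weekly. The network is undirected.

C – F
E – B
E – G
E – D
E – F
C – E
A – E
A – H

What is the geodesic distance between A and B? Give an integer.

2

One shortest route is A – E – B, which uses 2 edges, and A and B are not directly tied, so nothing shorter exists. So d(A,B) = 2.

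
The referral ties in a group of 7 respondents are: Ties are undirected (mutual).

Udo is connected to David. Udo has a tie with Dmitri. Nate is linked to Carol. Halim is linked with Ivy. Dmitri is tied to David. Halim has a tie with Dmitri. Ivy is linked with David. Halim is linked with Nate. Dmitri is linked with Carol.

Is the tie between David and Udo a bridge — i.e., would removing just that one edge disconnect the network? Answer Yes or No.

Even without that edge, David still reaches Udo via David – Dmitri – Udo, so the network stays connected. Not a bridge.

No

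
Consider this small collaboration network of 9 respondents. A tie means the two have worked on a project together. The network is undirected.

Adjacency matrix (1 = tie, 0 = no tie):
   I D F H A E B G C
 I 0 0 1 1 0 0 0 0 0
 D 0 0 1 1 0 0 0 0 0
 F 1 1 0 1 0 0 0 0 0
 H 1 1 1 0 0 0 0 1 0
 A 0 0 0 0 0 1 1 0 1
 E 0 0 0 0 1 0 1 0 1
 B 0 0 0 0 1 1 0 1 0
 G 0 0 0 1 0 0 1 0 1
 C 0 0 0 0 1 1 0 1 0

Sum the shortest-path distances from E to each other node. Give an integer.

20

Distances from E: A:1, B:1, C:1, D:4, F:4, G:2, H:3, I:4.
Sum = 1 + 1 + 1 + 4 + 4 + 2 + 3 + 4 = 20.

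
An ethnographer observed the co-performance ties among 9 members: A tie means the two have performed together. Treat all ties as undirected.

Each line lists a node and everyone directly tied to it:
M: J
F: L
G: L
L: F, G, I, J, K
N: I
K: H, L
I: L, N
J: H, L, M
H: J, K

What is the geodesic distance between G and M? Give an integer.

3

One shortest route is G – L – J – M, which uses 3 edges, and at distance 2 from G we only reach {F, I, J, K}, which does not include M. So d(G,M) = 3.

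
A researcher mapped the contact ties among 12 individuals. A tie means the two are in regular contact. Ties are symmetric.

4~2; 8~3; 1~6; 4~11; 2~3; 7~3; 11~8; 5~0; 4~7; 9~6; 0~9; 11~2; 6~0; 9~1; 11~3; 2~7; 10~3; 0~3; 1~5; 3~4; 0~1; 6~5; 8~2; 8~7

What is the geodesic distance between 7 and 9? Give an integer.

One shortest route is 7 – 3 – 0 – 9, which uses 3 edges, and at distance 2 from 7 we only reach {0, 10, 11}, which does not include 9. So d(7,9) = 3.

3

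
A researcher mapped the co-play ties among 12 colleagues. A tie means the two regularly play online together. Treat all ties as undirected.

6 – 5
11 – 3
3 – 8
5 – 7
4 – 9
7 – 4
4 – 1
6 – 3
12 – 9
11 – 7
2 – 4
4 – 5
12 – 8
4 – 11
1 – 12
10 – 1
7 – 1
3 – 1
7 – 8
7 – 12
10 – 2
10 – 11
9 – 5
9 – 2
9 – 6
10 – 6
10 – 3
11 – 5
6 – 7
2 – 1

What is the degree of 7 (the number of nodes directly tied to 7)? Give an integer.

7 is directly tied to 1, 4, 5, 6, 8, 11, and 12. That is 7 neighbors, so the degree of 7 is 7.

7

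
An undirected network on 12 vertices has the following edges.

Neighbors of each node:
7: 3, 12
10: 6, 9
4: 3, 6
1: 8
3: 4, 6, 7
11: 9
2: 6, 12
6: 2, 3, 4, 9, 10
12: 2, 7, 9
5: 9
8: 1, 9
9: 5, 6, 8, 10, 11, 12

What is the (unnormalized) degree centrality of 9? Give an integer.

9 is directly tied to 5, 6, 8, 10, 11, and 12. That is 6 neighbors, so the degree of 9 is 6.

6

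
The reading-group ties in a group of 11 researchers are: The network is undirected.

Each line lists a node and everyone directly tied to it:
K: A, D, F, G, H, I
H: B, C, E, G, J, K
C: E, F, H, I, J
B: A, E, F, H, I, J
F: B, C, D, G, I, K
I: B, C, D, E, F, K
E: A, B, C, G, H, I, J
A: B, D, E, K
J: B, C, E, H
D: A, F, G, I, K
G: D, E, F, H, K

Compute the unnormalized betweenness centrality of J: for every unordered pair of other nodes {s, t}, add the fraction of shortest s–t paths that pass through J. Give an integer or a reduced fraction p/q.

Pairs whose geodesics pass through J — B–C: 1/5.
All other pairs contribute 0.
Summing the contributions gives betweenness(J) = 1/5.

1/5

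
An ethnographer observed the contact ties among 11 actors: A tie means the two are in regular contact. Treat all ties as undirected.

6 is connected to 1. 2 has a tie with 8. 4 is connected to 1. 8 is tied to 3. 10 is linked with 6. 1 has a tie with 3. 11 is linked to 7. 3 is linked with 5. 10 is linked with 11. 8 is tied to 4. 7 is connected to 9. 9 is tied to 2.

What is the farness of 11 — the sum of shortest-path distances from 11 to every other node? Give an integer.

Distances from 11: 1:3, 2:3, 3:4, 4:4, 5:5, 6:2, 7:1, 8:4, 9:2, 10:1.
Sum = 3 + 3 + 4 + 4 + 5 + 2 + 1 + 4 + 2 + 1 = 29.

29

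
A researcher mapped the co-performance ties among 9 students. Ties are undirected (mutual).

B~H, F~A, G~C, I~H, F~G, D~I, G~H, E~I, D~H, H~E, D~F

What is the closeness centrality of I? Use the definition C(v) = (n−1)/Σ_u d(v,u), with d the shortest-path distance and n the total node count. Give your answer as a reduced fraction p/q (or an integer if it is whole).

Distances from I: A:3, B:2, C:3, D:1, E:1, F:2, G:2, H:1. Sum = 15.
n = 9, so closeness = 8/15.

8/15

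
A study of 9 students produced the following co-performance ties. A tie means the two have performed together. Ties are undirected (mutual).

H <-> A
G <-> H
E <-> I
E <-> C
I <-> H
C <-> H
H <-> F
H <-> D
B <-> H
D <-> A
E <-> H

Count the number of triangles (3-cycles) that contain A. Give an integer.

A's neighbors: D and H.
Neighbor pairs that are themselves tied: A–D–H. Each forms one triangle with A, for 1 in total.

1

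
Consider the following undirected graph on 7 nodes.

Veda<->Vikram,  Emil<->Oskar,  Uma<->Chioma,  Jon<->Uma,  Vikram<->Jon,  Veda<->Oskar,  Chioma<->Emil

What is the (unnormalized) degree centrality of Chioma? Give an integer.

2

Chioma is directly tied to Emil and Uma. That is 2 neighbors, so the degree of Chioma is 2.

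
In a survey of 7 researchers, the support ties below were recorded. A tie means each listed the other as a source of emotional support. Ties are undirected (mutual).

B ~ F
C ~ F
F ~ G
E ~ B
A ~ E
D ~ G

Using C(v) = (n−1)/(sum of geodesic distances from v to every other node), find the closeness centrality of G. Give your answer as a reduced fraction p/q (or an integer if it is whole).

Distances from G: A:4, B:2, C:2, D:1, E:3, F:1. Sum = 13.
n = 7, so closeness = 6/13.

6/13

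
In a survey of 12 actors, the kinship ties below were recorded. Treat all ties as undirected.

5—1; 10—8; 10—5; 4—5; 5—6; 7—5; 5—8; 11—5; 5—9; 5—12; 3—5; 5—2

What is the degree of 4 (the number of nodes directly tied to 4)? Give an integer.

1

4 is directly tied to 5. That is 1 neighbor, so the degree of 4 is 1.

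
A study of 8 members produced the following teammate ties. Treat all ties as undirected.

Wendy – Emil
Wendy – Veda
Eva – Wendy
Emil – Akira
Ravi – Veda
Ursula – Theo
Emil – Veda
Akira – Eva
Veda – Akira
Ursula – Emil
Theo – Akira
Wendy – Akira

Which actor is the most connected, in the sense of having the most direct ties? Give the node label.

Akira

Degrees — Akira:5, Emil:4, Eva:2, Ravi:1, Theo:2, Ursula:2, Veda:4, Wendy:4.
The maximum is 5, attained only by Akira.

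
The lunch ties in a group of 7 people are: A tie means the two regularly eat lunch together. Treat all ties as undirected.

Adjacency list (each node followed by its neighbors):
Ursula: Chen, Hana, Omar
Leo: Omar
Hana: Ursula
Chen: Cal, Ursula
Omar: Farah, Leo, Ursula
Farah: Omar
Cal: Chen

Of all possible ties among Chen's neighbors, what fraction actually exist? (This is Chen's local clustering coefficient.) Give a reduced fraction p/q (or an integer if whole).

0

Chen's neighbors: Cal and Ursula (k = 2).
Possible neighbor pairs: C(2,2) = 1. Edges among them: none → e = 0.
Clustering(Chen) = 0/1.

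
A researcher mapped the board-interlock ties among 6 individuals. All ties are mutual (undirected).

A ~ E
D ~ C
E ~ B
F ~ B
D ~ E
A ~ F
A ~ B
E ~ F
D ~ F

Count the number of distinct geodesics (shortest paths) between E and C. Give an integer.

1

The shortest distance is 2, and the only length-2 path is E–D–C. So there is exactly 1 shortest path.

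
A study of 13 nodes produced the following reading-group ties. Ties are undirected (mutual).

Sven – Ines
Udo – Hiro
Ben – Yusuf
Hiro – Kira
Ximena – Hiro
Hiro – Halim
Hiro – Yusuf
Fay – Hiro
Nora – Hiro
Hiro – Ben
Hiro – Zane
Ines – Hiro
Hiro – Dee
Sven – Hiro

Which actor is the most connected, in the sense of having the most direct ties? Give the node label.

Degrees — Ben:2, Dee:1, Fay:1, Halim:1, Hiro:12, Ines:2, Kira:1, Nora:1, Sven:2, Udo:1, Ximena:1, Yusuf:2, Zane:1.
The maximum is 12, attained only by Hiro.

Hiro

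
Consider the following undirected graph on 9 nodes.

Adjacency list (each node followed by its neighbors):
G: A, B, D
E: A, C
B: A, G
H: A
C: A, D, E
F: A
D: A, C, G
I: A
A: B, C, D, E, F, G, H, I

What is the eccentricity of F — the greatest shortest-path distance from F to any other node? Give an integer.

Distances from F: A:1, B:2, C:2, D:2, E:2, G:2, H:2, I:2.
The largest is 2 (to E, B, H, D, G, C, and I), so the eccentricity of F is 2.

2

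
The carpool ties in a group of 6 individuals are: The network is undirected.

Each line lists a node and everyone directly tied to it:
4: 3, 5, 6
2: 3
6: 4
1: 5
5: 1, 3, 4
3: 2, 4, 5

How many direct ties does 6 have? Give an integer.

6 is directly tied to 4. That is 1 neighbor, so the degree of 6 is 1.

1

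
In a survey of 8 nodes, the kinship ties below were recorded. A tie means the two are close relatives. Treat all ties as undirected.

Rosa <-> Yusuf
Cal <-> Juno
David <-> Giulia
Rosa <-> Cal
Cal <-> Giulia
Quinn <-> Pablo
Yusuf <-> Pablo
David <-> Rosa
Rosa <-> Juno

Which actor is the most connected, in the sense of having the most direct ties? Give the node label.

Degrees — Cal:3, David:2, Giulia:2, Juno:2, Pablo:2, Quinn:1, Rosa:4, Yusuf:2.
The maximum is 4, attained only by Rosa.

Rosa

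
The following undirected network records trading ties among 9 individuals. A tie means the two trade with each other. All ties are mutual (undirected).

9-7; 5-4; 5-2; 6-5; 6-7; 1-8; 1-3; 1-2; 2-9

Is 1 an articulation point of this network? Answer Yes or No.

Yes

Removing 1 leaves {8} with no path to {3}, so the network splits into 3 components. 1 is a cut vertex.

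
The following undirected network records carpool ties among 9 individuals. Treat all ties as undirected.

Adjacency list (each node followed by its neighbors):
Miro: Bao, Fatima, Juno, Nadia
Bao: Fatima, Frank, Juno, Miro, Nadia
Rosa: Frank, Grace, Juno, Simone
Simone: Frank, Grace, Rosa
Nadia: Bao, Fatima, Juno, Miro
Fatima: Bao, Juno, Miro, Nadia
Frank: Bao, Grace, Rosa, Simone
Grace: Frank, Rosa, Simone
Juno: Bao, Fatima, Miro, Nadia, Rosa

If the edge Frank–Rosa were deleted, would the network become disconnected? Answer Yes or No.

Even without that edge, Frank still reaches Rosa via Frank – Grace – Rosa, so the network stays connected. Not a bridge.

No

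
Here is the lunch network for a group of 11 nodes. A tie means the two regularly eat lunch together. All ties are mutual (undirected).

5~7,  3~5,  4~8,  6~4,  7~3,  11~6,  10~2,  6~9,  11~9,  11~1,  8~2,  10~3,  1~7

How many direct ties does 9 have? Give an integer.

2

9 is directly tied to 6 and 11. That is 2 neighbors, so the degree of 9 is 2.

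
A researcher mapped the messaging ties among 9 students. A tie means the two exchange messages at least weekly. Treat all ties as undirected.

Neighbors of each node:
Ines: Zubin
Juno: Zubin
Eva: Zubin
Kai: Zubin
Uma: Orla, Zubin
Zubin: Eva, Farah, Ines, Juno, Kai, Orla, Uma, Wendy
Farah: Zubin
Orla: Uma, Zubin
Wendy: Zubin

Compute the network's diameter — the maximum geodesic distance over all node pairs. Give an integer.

Eccentricity of each node (its greatest distance to any other): Eva:2, Farah:2, Ines:2, Juno:2, Kai:2, Orla:2, Uma:2, Wendy:2, Zubin:1.
The maximum eccentricity is 2, realized for instance by the pair Ines–Orla via Ines – Zubin – Orla. So the diameter is 2.

2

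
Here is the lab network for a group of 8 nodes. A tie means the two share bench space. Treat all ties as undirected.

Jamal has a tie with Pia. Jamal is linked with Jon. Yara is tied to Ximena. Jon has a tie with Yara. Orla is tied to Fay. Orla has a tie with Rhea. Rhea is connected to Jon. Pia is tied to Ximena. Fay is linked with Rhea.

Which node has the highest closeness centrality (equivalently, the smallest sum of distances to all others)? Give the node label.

Jon

Farness (sum of distances to all others) for each node — Fay:18, Jamal:14, Jon:11, Orla:18, Pia:17, Rhea:13, Ximena:17, Yara:14.
The smallest farness is 11, for Jon, so Jon has the highest closeness.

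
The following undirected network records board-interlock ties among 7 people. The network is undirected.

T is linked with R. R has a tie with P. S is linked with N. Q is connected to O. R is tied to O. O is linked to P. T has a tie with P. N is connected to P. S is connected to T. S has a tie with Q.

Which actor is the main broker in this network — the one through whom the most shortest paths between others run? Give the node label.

Unnormalized betweenness of each node: N:1/2, O:2, P:3, Q:1, R:1/2, S:5/2, T:3/2.
P has the largest value, 3, making it the main broker — the node through which the most shortest paths run.

P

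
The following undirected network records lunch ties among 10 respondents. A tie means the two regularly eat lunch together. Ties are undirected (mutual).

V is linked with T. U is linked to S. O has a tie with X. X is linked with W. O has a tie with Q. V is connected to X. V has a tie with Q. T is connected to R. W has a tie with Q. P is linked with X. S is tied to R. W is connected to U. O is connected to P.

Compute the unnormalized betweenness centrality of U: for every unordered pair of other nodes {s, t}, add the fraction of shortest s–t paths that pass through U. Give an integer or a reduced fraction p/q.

Pairs whose geodesics pass through U — Q–S: 1; O–S: 2/2; P–S: 1; X–S: 1; W–S: 1; W–R: 1.
All other pairs contribute 0.
Summing the contributions gives betweenness(U) = 6.

6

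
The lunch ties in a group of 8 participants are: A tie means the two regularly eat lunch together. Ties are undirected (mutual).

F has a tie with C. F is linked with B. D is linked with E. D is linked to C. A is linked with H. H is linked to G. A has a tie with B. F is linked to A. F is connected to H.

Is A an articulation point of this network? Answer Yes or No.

No

Even without A, every remaining node can still reach every other (the residual graph is connected), so A is not a cut vertex.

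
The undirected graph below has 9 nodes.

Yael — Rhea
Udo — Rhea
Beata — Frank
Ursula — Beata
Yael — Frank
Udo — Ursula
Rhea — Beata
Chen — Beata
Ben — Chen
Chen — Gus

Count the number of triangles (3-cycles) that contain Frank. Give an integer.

0

Frank's neighbors are Beata and Yael, but none of them are tied to each other, so no triangle contains Frank.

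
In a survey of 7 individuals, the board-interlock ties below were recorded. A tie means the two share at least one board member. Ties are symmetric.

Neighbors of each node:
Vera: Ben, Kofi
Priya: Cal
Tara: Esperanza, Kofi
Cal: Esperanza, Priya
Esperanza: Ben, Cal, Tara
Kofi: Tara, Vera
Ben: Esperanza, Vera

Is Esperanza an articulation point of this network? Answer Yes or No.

Removing Esperanza leaves {Cal and Priya} with no path to {Ben, Kofi, Tara, and Vera}, so the network splits into 2 components. Esperanza is a cut vertex.

Yes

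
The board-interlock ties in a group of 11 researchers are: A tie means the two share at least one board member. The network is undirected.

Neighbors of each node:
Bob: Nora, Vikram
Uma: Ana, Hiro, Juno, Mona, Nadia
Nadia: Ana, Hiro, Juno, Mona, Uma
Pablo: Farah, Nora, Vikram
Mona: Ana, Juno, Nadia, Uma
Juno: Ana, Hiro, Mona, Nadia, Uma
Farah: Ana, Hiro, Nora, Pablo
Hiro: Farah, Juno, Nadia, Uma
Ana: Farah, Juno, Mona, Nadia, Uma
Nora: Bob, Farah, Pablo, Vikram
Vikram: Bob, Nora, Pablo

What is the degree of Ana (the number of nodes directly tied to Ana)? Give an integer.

5

Ana is directly tied to Farah, Juno, Mona, Nadia, and Uma. That is 5 neighbors, so the degree of Ana is 5.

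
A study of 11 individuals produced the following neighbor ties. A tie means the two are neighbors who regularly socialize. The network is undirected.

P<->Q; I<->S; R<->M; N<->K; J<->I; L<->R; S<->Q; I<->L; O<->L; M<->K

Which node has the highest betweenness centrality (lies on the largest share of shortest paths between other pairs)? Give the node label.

Unnormalized betweenness of each node: I:27, J:0, K:9, L:29, M:16, N:0, O:0, P:0, Q:9, R:21, S:16.
L has the largest value, 29, making it the main broker — the node through which the most shortest paths run.

L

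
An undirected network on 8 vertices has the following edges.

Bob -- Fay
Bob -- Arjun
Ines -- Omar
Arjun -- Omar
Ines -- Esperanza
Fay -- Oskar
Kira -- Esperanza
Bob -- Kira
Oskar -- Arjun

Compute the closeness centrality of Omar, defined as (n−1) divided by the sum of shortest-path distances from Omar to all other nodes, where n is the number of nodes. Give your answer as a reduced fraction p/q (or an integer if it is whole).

Distances from Omar: Arjun:1, Bob:2, Esperanza:2, Fay:3, Ines:1, Kira:3, Oskar:2. Sum = 14.
n = 8, so closeness = 7/14 = 1/2.

1/2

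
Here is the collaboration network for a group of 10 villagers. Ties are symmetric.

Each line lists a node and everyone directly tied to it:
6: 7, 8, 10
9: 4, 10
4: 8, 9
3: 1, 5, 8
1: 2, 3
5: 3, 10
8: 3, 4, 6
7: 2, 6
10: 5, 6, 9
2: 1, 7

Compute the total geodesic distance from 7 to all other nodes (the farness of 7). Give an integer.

Distances from 7: 1:2, 2:1, 3:3, 4:3, 5:3, 6:1, 8:2, 9:3, 10:2.
Sum = 2 + 1 + 3 + 3 + 3 + 1 + 2 + 3 + 2 = 20.

20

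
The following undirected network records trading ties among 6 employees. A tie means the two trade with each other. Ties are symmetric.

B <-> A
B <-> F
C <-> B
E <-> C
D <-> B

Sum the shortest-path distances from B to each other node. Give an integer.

Distances from B: A:1, C:1, D:1, E:2, F:1.
Sum = 1 + 1 + 1 + 2 + 1 = 6.

6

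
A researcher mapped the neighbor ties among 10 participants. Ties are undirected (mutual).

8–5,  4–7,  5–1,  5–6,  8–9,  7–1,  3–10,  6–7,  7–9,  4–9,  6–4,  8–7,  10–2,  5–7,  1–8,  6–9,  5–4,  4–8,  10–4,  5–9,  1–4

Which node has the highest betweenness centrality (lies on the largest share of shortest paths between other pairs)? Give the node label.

4

Unnormalized betweenness of each node: 1:0, 2:0, 3:0, 4:113/6, 5:5/6, 6:0, 7:5/6, 8:1/4, 9:1/4, 10:15.
4 has the largest value, 113/6, making it the main broker — the node through which the most shortest paths run.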